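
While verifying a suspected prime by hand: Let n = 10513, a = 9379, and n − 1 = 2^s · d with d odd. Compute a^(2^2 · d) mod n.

10368

n − 1 = 10512 = 2^4 · 657, so s = 4 and d = 657.
x_0 = 9379^657 mod 10513 = 1702.
x_1 = 1702^2 mod 10513 = 5729.
x_2 = 5729^2 mod 10513 = 10368.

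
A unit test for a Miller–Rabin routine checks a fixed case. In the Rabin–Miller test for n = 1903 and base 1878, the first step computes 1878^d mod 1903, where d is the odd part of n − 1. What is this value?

52

n − 1 = 1902 = 2^1 · 951, so s = 1 and d = 951.
1878^951 mod 1903 = 52.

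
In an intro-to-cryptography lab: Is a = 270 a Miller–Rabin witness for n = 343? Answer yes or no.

yes

n − 1 = 342 = 2^1 · 171, so s = 1 and d = 171.
x_0 = 270^171 mod 343 = 239.
x_0 ∉ {1, 342} and s = 1, so 270 is a Miller–Rabin witness and 343 is composite.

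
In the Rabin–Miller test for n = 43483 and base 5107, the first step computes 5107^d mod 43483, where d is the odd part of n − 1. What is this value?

n − 1 = 43482 = 2^1 · 21741, so s = 1 and d = 21741.
By repeated squaring, 5107^21741 ≡ 27668 (mod 43483).

27668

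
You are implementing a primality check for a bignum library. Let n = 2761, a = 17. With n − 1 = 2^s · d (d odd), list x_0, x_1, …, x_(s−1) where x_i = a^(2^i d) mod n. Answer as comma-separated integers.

2573, 2212, 452

n − 1 = 2760 = 2^3 · 345, so s = 3 and d = 345.
x_0 = 17^345 mod 2761 = 2573.
x_1 = 2573^2 mod 2761 = 2212.
x_2 = 2212^2 mod 2761 = 452.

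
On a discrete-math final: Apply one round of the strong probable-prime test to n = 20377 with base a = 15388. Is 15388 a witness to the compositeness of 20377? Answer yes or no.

yes

n − 1 = 20376 = 2^3 · 2547, so s = 3 and d = 2547.
x_0 = 15388^2547 mod 20377 = 11782.
x_0 is neither 1 nor 20376, so continue squaring.
x_1 = 11782^2 mod 20377 = 7400.
x_2 = 7400^2 mod 20377 = 7001.
Reached i = s−1 = 2 without hitting −1: 15388 is a Miller–Rabin witness and 20377 is composite.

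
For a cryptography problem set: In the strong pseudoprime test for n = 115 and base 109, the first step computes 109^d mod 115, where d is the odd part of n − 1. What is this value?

n − 1 = 114 = 2^1 · 57, so s = 1 and d = 57.
109^57 mod 115 = 79.

79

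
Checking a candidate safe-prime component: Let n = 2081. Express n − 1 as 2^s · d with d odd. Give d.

Halving: 2080 → 1040 → 520 → 260 → 130 → 65; 65 is odd.
So 2080 = 2^5 · 65.

65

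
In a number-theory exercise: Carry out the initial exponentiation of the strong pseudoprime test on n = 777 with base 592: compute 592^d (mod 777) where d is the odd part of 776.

n − 1 = 776 = 2^3 · 97, so s = 3 and d = 97.
Repeated squaring mod 777: 592^1 ≡ 592, 592^2 ≡ 37, 592^4 ≡ 592, 592^8 ≡ 37, 592^16 ≡ 592, 592^32 ≡ 37, 592^64 ≡ 592.
97 = 64 + 32 + 1, so 592^97 ≡ 592·37·592 ≡ 592 (mod 777).

592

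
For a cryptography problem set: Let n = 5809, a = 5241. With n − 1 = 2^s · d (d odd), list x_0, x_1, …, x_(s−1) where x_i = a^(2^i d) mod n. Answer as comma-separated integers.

2169, 5080, 2822, 5354

n − 1 = 5808 = 2^4 · 363, so s = 4 and d = 363.
x_0 = 5241^363 mod 5809 = 2169.
x_1 = 2169^2 mod 5809 = 5080.
x_2 = 5080^2 mod 5809 = 2822.
x_3 = 2822^2 mod 5809 = 5354.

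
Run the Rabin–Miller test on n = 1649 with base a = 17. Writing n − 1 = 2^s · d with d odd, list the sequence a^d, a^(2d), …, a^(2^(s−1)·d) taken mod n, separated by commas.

n − 1 = 1648 = 2^4 · 103, so s = 4 and d = 103.
x_0 = 17^103 mod 1649 = 1513.
x_1 = 1513^2 mod 1649 = 357.
x_2 = 357^2 mod 1649 = 476.
x_3 = 476^2 mod 1649 = 663.

1513, 357, 476, 663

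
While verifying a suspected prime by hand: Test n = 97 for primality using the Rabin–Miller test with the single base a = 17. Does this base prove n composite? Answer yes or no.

n − 1 = 96 = 2^5 · 3, so s = 5 and d = 3.
x_0 = 17^3 mod 97 = 63.
x_0 is neither 1 nor 96, so continue squaring.
x_1 = 63^2 mod 97 = 89.
x_2 = 89^2 mod 97 = 64.
x_3 = 64^2 mod 97 = 22.
x_4 = 22^2 mod 97 = 96.
x_4 ≡ −1, so 17 is not a witness.

no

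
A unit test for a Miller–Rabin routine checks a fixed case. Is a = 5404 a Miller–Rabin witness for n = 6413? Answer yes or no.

n − 1 = 6412 = 2^2 · 1603, so s = 2 and d = 1603.
x_0 = 5404^1603 mod 6413 = 1699.
x_0 is neither 1 nor 6412, so continue squaring.
x_1 = 1699^2 mod 6413 = 751.
Reached i = s−1 = 1 without hitting −1: 5404 is a Miller–Rabin witness and 6413 is composite.

yes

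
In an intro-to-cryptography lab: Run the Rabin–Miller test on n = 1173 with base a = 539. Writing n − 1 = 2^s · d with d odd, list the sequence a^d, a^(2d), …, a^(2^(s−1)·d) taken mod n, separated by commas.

428, 196

n − 1 = 1172 = 2^2 · 293, so s = 2 and d = 293.
x_0 = 539^293 mod 1173 = 428.
x_1 = 428^2 mod 1173 = 196.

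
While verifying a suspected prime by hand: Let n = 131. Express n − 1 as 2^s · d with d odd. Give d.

Halving: 130 → 65; 65 is odd.
So 130 = 2^1 · 65.

65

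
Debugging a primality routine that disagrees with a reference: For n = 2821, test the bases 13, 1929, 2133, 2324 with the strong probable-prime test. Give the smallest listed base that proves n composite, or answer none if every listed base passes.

n − 1 = 2820 = 2^2 · 705, so s = 2 and d = 705.
Base 13: x_0 = 13^705 mod 2821 = 650. x_0 is neither 1 nor 2820, so continue squaring. x_1 = 650^2 mod 2821 = 2171. Reached i = s−1 = 1 without hitting −1: 13 is a Miller–Rabin witness and 2821 is composite.
Base 1929: x_0 = 1929^705 mod 2821 = 2605. x_0 is neither 1 nor 2820, so continue squaring. x_1 = 2605^2 mod 2821 = 1520. Reached i = s−1 = 1 without hitting −1: 1929 is a Miller–Rabin witness and 2821 is composite.
Base 2133: x_0 = 2133^705 mod 2821 = 1210. x_0 is neither 1 nor 2820, so continue squaring. x_1 = 1210^2 mod 2821 = 1. x_1 = 1 but x_0 ≠ ±1, a nontrivial square root of 1 — 2133 is a witness and 2821 is composite.
Base 2324: x_0 = 2324^705 mod 2821 = 805. x_0 is neither 1 nor 2820, so continue squaring. x_1 = 805^2 mod 2821 = 2016. Reached i = s−1 = 1 without hitting −1: 2324 is a Miller–Rabin witness and 2821 is composite.
The smallest witness among the given bases is 13.

13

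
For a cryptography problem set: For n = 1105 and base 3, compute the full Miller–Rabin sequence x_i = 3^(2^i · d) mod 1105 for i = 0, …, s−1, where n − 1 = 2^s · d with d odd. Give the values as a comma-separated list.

1093, 144, 846, 781

n − 1 = 1104 = 2^4 · 69, so s = 4 and d = 69.
x_0 = 3^69 mod 1105 = 1093.
x_1 = 1093^2 mod 1105 = 144.
x_2 = 144^2 mod 1105 = 846.
x_3 = 846^2 mod 1105 = 781.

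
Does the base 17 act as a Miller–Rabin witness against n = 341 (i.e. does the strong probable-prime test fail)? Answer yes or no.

yes

n − 1 = 340 = 2^2 · 85, so s = 2 and d = 85.
Repeated squaring mod 341: 17^1 ≡ 17, 17^2 ≡ 289, 17^4 ≡ 317, 17^8 ≡ 235, 17^16 ≡ 324, 17^32 ≡ 289, 17^64 ≡ 317.
85 = 64 + 16 + 4 + 1, so 17^85 ≡ 317·324·317·17 ≡ 285 (mod 341).
x_0 = 17^85 mod 341 = 285.
x_0 is neither 1 nor 340, so continue squaring.
x_1 = 285^2 mod 341 = 67.
Reached i = s−1 = 1 without hitting −1: 17 is a Miller–Rabin witness and 341 is composite.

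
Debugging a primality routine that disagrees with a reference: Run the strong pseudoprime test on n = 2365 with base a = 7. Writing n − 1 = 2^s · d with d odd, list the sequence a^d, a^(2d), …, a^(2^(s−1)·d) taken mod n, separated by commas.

n − 1 = 2364 = 2^2 · 591, so s = 2 and d = 591.
x_0 = 7^591 mod 2365 = 128.
x_1 = 128^2 mod 2365 = 2194.

128, 2194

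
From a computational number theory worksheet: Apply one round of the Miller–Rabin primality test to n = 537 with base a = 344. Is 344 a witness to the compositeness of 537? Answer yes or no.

yes

n − 1 = 536 = 2^3 · 67, so s = 3 and d = 67.
x_0 = 344^67 mod 537 = 467.
x_0 is neither 1 nor 536, so continue squaring.
x_1 = 467^2 mod 537 = 67.
x_2 = 67^2 mod 537 = 193.
Reached i = s−1 = 2 without hitting −1: 344 is a Miller–Rabin witness and 537 is composite.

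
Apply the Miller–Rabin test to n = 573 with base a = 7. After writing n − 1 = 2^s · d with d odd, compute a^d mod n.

n − 1 = 572 = 2^2 · 143, so s = 2 and d = 143.
7^143 mod 573 = 343.

343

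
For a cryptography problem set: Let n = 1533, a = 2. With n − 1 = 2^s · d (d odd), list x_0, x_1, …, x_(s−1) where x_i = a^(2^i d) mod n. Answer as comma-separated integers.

n − 1 = 1532 = 2^2 · 383, so s = 2 and d = 383.
x_0 = 2^383 mod 1533 = 32.
x_1 = 32^2 mod 1533 = 1024.

32, 1024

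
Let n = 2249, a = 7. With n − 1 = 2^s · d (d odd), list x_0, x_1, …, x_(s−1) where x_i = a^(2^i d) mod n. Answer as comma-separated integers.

76, 1278, 510

n − 1 = 2248 = 2^3 · 281, so s = 3 and d = 281.
x_0 = 7^281 mod 2249 = 76.
x_1 = 76^2 mod 2249 = 1278.
x_2 = 1278^2 mod 2249 = 510.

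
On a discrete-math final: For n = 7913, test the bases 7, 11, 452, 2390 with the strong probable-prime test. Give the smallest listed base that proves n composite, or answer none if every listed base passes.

7

n − 1 = 7912 = 2^3 · 989, so s = 3 and d = 989.
Base 7: x_0 = 7^989 mod 7913 = 7736. x_0 is neither 1 nor 7912, so continue squaring. x_1 = 7736^2 mod 7913 = 7590. x_2 = 7590^2 mod 7913 = 1460. Reached i = s−1 = 2 without hitting −1: 7 is a Miller–Rabin witness and 7913 is composite.
Base 11: x_0 = 11^989 mod 7913 = 29. x_0 is neither 1 nor 7912, so continue squaring. x_1 = 29^2 mod 7913 = 841. x_2 = 841^2 mod 7913 = 3024. Reached i = s−1 = 2 without hitting −1: 11 is a Miller–Rabin witness and 7913 is composite.
Base 452: x_0 = 452^989 mod 7913 = 3199. x_0 is neither 1 nor 7912, so continue squaring. x_1 = 3199^2 mod 7913 = 2092. x_2 = 2092^2 mod 7913 = 575. Reached i = s−1 = 2 without hitting −1: 452 is a Miller–Rabin witness and 7913 is composite.
Base 2390: x_0 = 2390^989 mod 7913 = 932. x_0 is neither 1 nor 7912, so continue squaring. x_1 = 932^2 mod 7913 = 6107. x_2 = 6107^2 mod 7913 = 1480. Reached i = s−1 = 2 without hitting −1: 2390 is a Miller–Rabin witness and 7913 is composite.
The smallest witness among the given bases is 7.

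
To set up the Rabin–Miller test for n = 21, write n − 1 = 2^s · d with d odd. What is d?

5

Halving: 20 → 10 → 5; 5 is odd.
So 20 = 2^2 · 5.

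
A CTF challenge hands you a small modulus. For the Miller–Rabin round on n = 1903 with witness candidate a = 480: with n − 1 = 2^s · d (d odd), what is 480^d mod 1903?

1239

n − 1 = 1902 = 2^1 · 951, so s = 1 and d = 951.
480^951 mod 1903 = 1239.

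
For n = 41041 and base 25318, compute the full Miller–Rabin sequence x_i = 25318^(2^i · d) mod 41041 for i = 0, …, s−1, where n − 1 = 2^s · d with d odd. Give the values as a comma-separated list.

n − 1 = 41040 = 2^4 · 2565, so s = 4 and d = 2565.
x_0 = 25318^2565 mod 41041 = 9316.
x_1 = 9316^2 mod 41041 = 27182.
x_2 = 27182^2 mod 41041 = 1.
x_3 = 1^2 mod 41041 = 1.

9316, 27182, 1, 1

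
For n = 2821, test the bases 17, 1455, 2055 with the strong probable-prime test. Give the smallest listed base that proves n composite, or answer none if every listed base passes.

n − 1 = 2820 = 2^2 · 705, so s = 2 and d = 705.
Base 17: x_0 = 17^705 mod 2821 = 2820. x_0 = 2820 ≡ −1, so 17 is not a witness.
Base 1455: x_0 = 1455^705 mod 2821 = 2820. x_0 = 2820 ≡ −1, so 1455 is not a witness.
Base 2055: x_0 = 2055^705 mod 2821 = 1. x_0 = 1, so 2055 is not a witness.
No listed base is a witness for 2821.

none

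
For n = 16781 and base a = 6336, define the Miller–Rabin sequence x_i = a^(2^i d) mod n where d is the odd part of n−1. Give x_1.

3973

n − 1 = 16780 = 2^2 · 4195, so s = 2 and d = 4195.
By repeated squaring, 6336^4195 ≡ 4224 (mod 16781).
x_0 = 4224.
x_1 = 4224^2 mod 16781 = 3973.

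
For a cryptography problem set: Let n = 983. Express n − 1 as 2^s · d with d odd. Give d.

491

Halving: 982 → 491; 491 is odd.
So 982 = 2^1 · 491.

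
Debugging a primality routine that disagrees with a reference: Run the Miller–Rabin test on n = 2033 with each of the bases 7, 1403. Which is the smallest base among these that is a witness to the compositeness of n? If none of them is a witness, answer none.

n − 1 = 2032 = 2^4 · 127, so s = 4 and d = 127.
Base 7: x_0 = 7^127 mod 2033 = 1280. x_0 is neither 1 nor 2032, so continue squaring. x_1 = 1280^2 mod 2033 = 1835. x_2 = 1835^2 mod 2033 = 577. x_3 = 577^2 mod 2033 = 1550. Reached i = s−1 = 3 without hitting −1: 7 is a Miller–Rabin witness and 2033 is composite.
Base 1403: x_0 = 1403^127 mod 2033 = 1346. x_0 is neither 1 nor 2032, so continue squaring. x_1 = 1346^2 mod 2033 = 313. x_2 = 313^2 mod 2033 = 385. x_3 = 385^2 mod 2033 = 1849. Reached i = s−1 = 3 without hitting −1: 1403 is a Miller–Rabin witness and 2033 is composite.
The smallest witness among the given bases is 7.

7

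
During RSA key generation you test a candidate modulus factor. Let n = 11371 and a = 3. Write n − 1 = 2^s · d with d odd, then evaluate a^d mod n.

10775

n − 1 = 11370 = 2^1 · 5685, so s = 1 and d = 5685.
Repeated squaring mod 11371: 3^1 ≡ 3, 3^2 ≡ 9, 3^4 ≡ 81, 3^8 ≡ 6561, 3^16 ≡ 7486, 3^32 ≡ 3908, 3^64 ≡ 1211, 3^128 ≡ 11033, 3^256 ≡ 534, 3^512 ≡ 881, 3^1024 ≡ 2933, 3^2048 ≡ 6013, 3^4096 ≡ 7760.
5685 = 4096 + 1024 + 512 + 32 + 16 + 4 + 1, so 3^5685 ≡ 7760·2933·881·3908·7486·81·3 ≡ 10775 (mod 11371).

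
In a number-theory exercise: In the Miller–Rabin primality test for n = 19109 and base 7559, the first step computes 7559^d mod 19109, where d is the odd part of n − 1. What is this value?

5375

n − 1 = 19108 = 2^2 · 4777, so s = 2 and d = 4777.
7559^4777 mod 19109 = 5375.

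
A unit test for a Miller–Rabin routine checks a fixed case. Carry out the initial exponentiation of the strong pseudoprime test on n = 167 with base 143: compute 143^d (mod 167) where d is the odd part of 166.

n − 1 = 166 = 2^1 · 83, so s = 1 and d = 83.
Repeated squaring mod 167: 143^1 ≡ 143, 143^2 ≡ 75, 143^4 ≡ 114, 143^8 ≡ 137, 143^16 ≡ 65, 143^32 ≡ 50, 143^64 ≡ 162.
83 = 64 + 16 + 2 + 1, so 143^83 ≡ 162·65·75·143 ≡ 166 (mod 167).

166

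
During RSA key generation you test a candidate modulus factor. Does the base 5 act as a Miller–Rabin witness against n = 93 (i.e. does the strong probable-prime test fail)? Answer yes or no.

yes

n − 1 = 92 = 2^2 · 23, so s = 2 and d = 23.
Repeated squaring mod 93: 5^1 ≡ 5, 5^2 ≡ 25, 5^4 ≡ 67, 5^8 ≡ 25, 5^16 ≡ 67.
23 = 16 + 4 + 2 + 1, so 5^23 ≡ 67·67·25·5 ≡ 56 (mod 93).
x_0 = 5^23 mod 93 = 56.
x_0 is neither 1 nor 92, so continue squaring.
x_1 = 56^2 mod 93 = 67.
Reached i = s−1 = 1 without hitting −1: 5 is a Miller–Rabin witness and 93 is composite.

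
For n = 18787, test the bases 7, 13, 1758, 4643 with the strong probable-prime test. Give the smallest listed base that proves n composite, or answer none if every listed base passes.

none

n − 1 = 18786 = 2^1 · 9393, so s = 1 and d = 9393.
Base 7: x_0 = 7^9393 mod 18787 = 1. x_0 = 1, so 7 is not a witness.
Base 13: x_0 = 13^9393 mod 18787 = 18786. x_0 = 18786 ≡ −1, so 13 is not a witness.
Base 1758: x_0 = 1758^9393 mod 18787 = 1. x_0 = 1, so 1758 is not a witness.
Base 4643: x_0 = 4643^9393 mod 18787 = 1. x_0 = 1, so 4643 is not a witness.
No listed base is a witness for 18787.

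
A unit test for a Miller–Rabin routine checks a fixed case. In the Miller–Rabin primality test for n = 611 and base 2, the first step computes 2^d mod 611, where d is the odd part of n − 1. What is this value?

487

n − 1 = 610 = 2^1 · 305, so s = 1 and d = 305.
2^305 mod 611 = 487.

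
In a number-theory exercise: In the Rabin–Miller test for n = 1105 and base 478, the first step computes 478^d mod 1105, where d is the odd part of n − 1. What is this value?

168

n − 1 = 1104 = 2^4 · 69, so s = 4 and d = 69.
478^69 mod 1105 = 168.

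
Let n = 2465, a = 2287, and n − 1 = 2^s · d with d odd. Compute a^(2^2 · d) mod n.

n − 1 = 2464 = 2^5 · 77, so s = 5 and d = 77.
x_0 = 2287^77 mod 2465 = 552.
x_1 = 552^2 mod 2465 = 1509.
x_2 = 1509^2 mod 2465 = 1886.

1886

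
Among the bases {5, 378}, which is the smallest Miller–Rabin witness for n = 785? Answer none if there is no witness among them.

5

n − 1 = 784 = 2^4 · 49, so s = 4 and d = 49.
Base 5: x_0 = 5^49 mod 785 = 765. x_0 is neither 1 nor 784, so continue squaring. x_1 = 765^2 mod 785 = 400. x_2 = 400^2 mod 785 = 645. x_3 = 645^2 mod 785 = 760. Reached i = s−1 = 3 without hitting −1: 5 is a Miller–Rabin witness and 785 is composite.
Base 378: x_0 = 378^49 mod 785 = 58. x_0 is neither 1 nor 784, so continue squaring. x_1 = 58^2 mod 785 = 224. x_2 = 224^2 mod 785 = 721. x_3 = 721^2 mod 785 = 171. Reached i = s−1 = 3 without hitting −1: 378 is a Miller–Rabin witness and 785 is composite.
The smallest witness among the given bases is 5.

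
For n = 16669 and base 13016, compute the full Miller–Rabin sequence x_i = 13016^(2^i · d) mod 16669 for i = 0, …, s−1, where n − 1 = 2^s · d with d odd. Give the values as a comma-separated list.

n − 1 = 16668 = 2^2 · 4167, so s = 2 and d = 4167.
x_0 = 13016^4167 mod 16669 = 3582.
x_1 = 3582^2 mod 16669 = 12263.

3582, 12263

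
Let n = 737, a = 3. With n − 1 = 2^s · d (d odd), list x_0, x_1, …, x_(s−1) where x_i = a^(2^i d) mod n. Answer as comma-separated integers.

137, 344, 416, 598, 159

n − 1 = 736 = 2^5 · 23, so s = 5 and d = 23.
x_0 = 3^23 mod 737 = 137.
x_1 = 137^2 mod 737 = 344.
x_2 = 344^2 mod 737 = 416.
x_3 = 416^2 mod 737 = 598.
x_4 = 598^2 mod 737 = 159.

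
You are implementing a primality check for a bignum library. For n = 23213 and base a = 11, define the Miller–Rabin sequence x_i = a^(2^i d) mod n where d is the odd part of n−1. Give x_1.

n − 1 = 23212 = 2^2 · 5803, so s = 2 and d = 5803.
x_0 = 11^5803 mod 23213 = 22862.
x_1 = 22862^2 mod 23213 = 7136.

7136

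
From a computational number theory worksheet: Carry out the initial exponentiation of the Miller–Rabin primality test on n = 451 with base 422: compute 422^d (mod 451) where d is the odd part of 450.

n − 1 = 450 = 2^1 · 225, so s = 1 and d = 225.
422^225 mod 451 = 243.

243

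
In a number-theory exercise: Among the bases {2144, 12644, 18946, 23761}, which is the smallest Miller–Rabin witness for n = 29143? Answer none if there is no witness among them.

2144

n − 1 = 29142 = 2^1 · 14571, so s = 1 and d = 14571.
Base 2144: x_0 = 2144^14571 mod 29143 = 15636. x_0 ∉ {1, 29142} and s = 1, so 2144 is a Miller–Rabin witness and 29143 is composite.
Base 12644: x_0 = 12644^14571 mod 29143 = 28681. x_0 ∉ {1, 29142} and s = 1, so 12644 is a Miller–Rabin witness and 29143 is composite.
Base 18946: x_0 = 18946^14571 mod 29143 = 22074. x_0 ∉ {1, 29142} and s = 1, so 18946 is a Miller–Rabin witness and 29143 is composite.
Base 23761: x_0 = 23761^14571 mod 29143 = 14579. x_0 ∉ {1, 29142} and s = 1, so 23761 is a Miller–Rabin witness and 29143 is composite.
The smallest witness among the given bases is 2144.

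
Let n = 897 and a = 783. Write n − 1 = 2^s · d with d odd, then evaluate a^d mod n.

n − 1 = 896 = 2^7 · 7, so s = 7 and d = 7.
783^7 mod 897 = 783.

783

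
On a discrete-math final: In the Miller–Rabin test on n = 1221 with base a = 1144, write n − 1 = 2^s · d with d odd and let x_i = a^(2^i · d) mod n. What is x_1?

n − 1 = 1220 = 2^2 · 305, so s = 2 and d = 305.
x_0 = 1144^305 mod 1221 = 715.
x_1 = 715^2 mod 1221 = 847.

847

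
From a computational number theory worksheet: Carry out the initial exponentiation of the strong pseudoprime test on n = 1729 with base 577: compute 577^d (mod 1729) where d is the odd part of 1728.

1217

n − 1 = 1728 = 2^6 · 27, so s = 6 and d = 27.
Repeated squaring mod 1729: 577^1 ≡ 577, 577^2 ≡ 961, 577^4 ≡ 235, 577^8 ≡ 1626, 577^16 ≡ 235.
27 = 16 + 8 + 2 + 1, so 577^27 ≡ 235·1626·961·577 ≡ 1217 (mod 1729).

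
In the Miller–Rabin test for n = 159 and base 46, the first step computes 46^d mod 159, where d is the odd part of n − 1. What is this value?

n − 1 = 158 = 2^1 · 79, so s = 1 and d = 79.
Repeated squaring mod 159: 46^1 ≡ 46, 46^2 ≡ 49, 46^4 ≡ 16, 46^8 ≡ 97, 46^16 ≡ 28, 46^32 ≡ 148, 46^64 ≡ 121.
79 = 64 + 8 + 4 + 2 + 1, so 46^79 ≡ 121·97·16·49·46 ≡ 46 (mod 159).

46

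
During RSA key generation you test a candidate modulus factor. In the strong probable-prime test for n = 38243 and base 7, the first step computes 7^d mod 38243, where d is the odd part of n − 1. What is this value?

31323

n − 1 = 38242 = 2^1 · 19121, so s = 1 and d = 19121.
7^19121 mod 38243 = 31323.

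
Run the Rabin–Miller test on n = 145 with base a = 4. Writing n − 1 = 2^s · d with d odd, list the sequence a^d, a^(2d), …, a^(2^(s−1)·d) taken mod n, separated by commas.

n − 1 = 144 = 2^4 · 9, so s = 4 and d = 9.
x_0 = 4^9 mod 145 = 129.
x_1 = 129^2 mod 145 = 111.
x_2 = 111^2 mod 145 = 141.
x_3 = 141^2 mod 145 = 16.

129, 111, 141, 16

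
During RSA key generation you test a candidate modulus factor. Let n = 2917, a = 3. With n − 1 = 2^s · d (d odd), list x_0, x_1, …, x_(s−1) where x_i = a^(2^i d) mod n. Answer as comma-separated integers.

2916, 1

n − 1 = 2916 = 2^2 · 729, so s = 2 and d = 729.
x_0 = 3^729 mod 2917 = 2916.
x_1 = 2916^2 mod 2917 = 1.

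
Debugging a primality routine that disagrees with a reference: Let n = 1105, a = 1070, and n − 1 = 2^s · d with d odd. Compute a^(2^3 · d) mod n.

n − 1 = 1104 = 2^4 · 69, so s = 4 and d = 69.
x_0 = 1070^69 mod 1105 = 220.
x_1 = 220^2 mod 1105 = 885.
x_2 = 885^2 mod 1105 = 885.
x_3 = 885^2 mod 1105 = 885.

885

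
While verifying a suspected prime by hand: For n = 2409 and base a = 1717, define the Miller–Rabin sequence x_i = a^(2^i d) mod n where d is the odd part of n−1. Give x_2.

397

n − 1 = 2408 = 2^3 · 301, so s = 3 and d = 301.
x_0 = 1717^301 mod 2409 = 826.
x_1 = 826^2 mod 2409 = 529.
x_2 = 529^2 mod 2409 = 397.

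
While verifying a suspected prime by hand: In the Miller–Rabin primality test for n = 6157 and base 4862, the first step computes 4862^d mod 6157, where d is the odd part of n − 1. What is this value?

n − 1 = 6156 = 2^2 · 1539, so s = 2 and d = 1539.
4862^1539 mod 6157 = 4170.

4170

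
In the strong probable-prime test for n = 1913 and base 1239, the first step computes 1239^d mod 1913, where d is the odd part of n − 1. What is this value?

991

n − 1 = 1912 = 2^3 · 239, so s = 3 and d = 239.
1239^239 mod 1913 = 991.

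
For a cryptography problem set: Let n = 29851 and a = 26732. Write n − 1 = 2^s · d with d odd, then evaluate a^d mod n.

n − 1 = 29850 = 2^1 · 14925, so s = 1 and d = 14925.
Repeated squaring mod 29851: 26732^1 ≡ 26732, 26732^2 ≡ 26586, 26732^4 ≡ 3418, 26732^8 ≡ 10983, 26732^16 ≡ 28249, 26732^32 ≡ 29069, 26732^64 ≡ 14504, 26732^128 ≡ 6019, 26732^256 ≡ 19098, 26732^512 ≡ 14086, 26732^1024 ≡ 25650, 26732^2048 ≡ 6460, 26732^4096 ≡ 29753, 26732^8192 ≡ 9604.
14925 = 8192 + 4096 + 2048 + 512 + 64 + 8 + 4 + 1, so 26732^14925 ≡ 9604·29753·6460·14086·14504·10983·3418·26732 ≡ 1 (mod 29851).

1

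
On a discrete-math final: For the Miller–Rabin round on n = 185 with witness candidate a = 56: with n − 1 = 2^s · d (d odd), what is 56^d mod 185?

n − 1 = 184 = 2^3 · 23, so s = 3 and d = 23.
Repeated squaring mod 185: 56^1 ≡ 56, 56^2 ≡ 176, 56^4 ≡ 81, 56^8 ≡ 86, 56^16 ≡ 181.
23 = 16 + 4 + 2 + 1, so 56^23 ≡ 181·81·176·56 ≡ 126 (mod 185).

126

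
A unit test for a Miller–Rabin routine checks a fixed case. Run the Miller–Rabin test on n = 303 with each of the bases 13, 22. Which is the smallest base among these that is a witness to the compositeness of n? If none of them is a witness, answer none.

n − 1 = 302 = 2^1 · 151, so s = 1 and d = 151.
Base 13: x_0 = 13^151 mod 303 = 13. x_0 ∉ {1, 302} and s = 1, so 13 is a Miller–Rabin witness and 303 is composite.
Base 22: x_0 = 22^151 mod 303 = 22. x_0 ∉ {1, 302} and s = 1, so 22 is a Miller–Rabin witness and 303 is composite.
The smallest witness among the given bases is 13.

13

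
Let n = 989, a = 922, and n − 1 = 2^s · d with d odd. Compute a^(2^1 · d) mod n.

n − 1 = 988 = 2^2 · 247, so s = 2 and d = 247.
x_0 = 922^247 mod 989 = 377.
x_1 = 377^2 mod 989 = 702.

702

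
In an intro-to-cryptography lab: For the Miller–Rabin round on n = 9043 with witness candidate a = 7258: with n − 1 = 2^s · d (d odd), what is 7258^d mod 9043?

n − 1 = 9042 = 2^1 · 4521, so s = 1 and d = 4521.
7258^4521 mod 9043 = 9042.

9042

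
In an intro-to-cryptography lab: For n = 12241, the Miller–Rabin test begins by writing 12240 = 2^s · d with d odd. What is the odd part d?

Halving: 12240 → 6120 → 3060 → 1530 → 765; 765 is odd.
So 12240 = 2^4 · 765.

765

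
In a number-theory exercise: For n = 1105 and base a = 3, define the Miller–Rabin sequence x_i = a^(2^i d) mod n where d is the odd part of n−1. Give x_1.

144

n − 1 = 1104 = 2^4 · 69, so s = 4 and d = 69.
x_0 = 3^69 mod 1105 = 1093.
x_1 = 1093^2 mod 1105 = 144.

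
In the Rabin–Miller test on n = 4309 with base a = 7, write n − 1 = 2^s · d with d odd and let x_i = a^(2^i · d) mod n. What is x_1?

2581

n − 1 = 4308 = 2^2 · 1077, so s = 2 and d = 1077.
x_0 = 7^1077 mod 4309 = 3798.
x_1 = 3798^2 mod 4309 = 2581.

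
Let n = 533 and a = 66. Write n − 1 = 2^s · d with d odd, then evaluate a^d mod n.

209

n − 1 = 532 = 2^2 · 133, so s = 2 and d = 133.
66^133 mod 533 = 209.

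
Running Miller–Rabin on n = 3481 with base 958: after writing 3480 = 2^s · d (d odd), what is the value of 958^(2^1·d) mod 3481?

3010

n − 1 = 3480 = 2^3 · 435, so s = 3 and d = 435.
Repeated squaring mod 3481: 958^1 ≡ 958, 958^2 ≡ 2261, 958^4 ≡ 2013, 958^8 ≡ 285, 958^16 ≡ 1162, 958^32 ≡ 3097, 958^64 ≡ 1254, 958^128 ≡ 2585, 958^256 ≡ 2186.
435 = 256 + 128 + 32 + 16 + 2 + 1, so 958^435 ≡ 2186·2585·3097·1162·2261·958 ≡ 235 (mod 3481).
x_0 = 235.
x_1 = 235^2 mod 3481 = 3010.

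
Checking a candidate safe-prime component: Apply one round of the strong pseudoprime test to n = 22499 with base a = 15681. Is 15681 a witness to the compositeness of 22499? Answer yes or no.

yes

n − 1 = 22498 = 2^1 · 11249, so s = 1 and d = 11249.
Repeated squaring mod 22499: 15681^1 ≡ 15681, 15681^2 ≡ 2190, 15681^4 ≡ 3813, 15681^8 ≡ 4615, 15681^16 ≡ 14171, 15681^32 ≡ 13666, 15681^64 ≡ 17856, 15681^128 ≡ 3407, 15681^256 ≡ 20664, 15681^512 ≡ 14874, 15681^1024 ≡ 3209, 15681^2048 ≡ 15638, 15681^4096 ≡ 5413, 15681^8192 ≡ 6871.
11249 = 8192 + 2048 + 512 + 256 + 128 + 64 + 32 + 16 + 1, so 15681^11249 ≡ 6871·15638·14874·20664·3407·17856·13666·14171·15681 ≡ 6145 (mod 22499).
x_0 = 15681^11249 mod 22499 = 6145.
x_0 ∉ {1, 22498} and s = 1, so 15681 is a Miller–Rabin witness and 22499 is composite.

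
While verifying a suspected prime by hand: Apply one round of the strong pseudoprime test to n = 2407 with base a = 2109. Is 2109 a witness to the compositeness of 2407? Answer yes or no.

yes

n − 1 = 2406 = 2^1 · 1203, so s = 1 and d = 1203.
x_0 = 2109^1203 mod 2407 = 2135.
x_0 ∉ {1, 2406} and s = 1, so 2109 is a Miller–Rabin witness and 2407 is composite.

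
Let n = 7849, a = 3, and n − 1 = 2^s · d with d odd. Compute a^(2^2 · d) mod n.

625

n − 1 = 7848 = 2^3 · 981, so s = 3 and d = 981.
By repeated squaring, 3^981 ≡ 7844 (mod 7849).
x_0 = 7844.
x_1 = 7844^2 mod 7849 = 25.
x_2 = 25^2 mod 7849 = 625.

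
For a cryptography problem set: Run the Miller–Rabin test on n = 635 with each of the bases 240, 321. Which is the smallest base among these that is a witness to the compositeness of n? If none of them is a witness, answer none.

n − 1 = 634 = 2^1 · 317, so s = 1 and d = 317.
Base 240: x_0 = 240^317 mod 635 = 450. x_0 ∉ {1, 634} and s = 1, so 240 is a Miller–Rabin witness and 635 is composite.
Base 321: x_0 = 321^317 mod 635 = 591. x_0 ∉ {1, 634} and s = 1, so 321 is a Miller–Rabin witness and 635 is composite.
The smallest witness among the given bases is 240.

240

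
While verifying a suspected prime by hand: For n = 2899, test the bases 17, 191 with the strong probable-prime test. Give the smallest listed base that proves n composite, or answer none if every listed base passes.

n − 1 = 2898 = 2^1 · 1449, so s = 1 and d = 1449.
Base 17: x_0 = 17^1449 mod 2899 = 272. x_0 ∉ {1, 2898} and s = 1, so 17 is a Miller–Rabin witness and 2899 is composite.
Base 191: x_0 = 191^1449 mod 2899 = 1392. x_0 ∉ {1, 2898} and s = 1, so 191 is a Miller–Rabin witness and 2899 is composite.
The smallest witness among the given bases is 17.

17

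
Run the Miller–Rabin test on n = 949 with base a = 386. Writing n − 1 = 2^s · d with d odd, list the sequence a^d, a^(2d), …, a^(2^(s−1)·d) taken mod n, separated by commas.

n − 1 = 948 = 2^2 · 237, so s = 2 and d = 237.
x_0 = 386^237 mod 949 = 781.
x_1 = 781^2 mod 949 = 703.

781, 703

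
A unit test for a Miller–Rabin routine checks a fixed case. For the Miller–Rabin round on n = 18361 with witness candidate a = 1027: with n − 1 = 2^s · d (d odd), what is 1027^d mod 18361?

8917

n − 1 = 18360 = 2^3 · 2295, so s = 3 and d = 2295.
1027^2295 mod 18361 = 8917.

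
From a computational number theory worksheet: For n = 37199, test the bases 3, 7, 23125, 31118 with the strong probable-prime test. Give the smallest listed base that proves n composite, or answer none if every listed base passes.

n − 1 = 37198 = 2^1 · 18599, so s = 1 and d = 18599.
Base 3: x_0 = 3^18599 mod 37199 = 1. x_0 = 1, so 3 is not a witness.
Base 7: x_0 = 7^18599 mod 37199 = 37198. x_0 = 37198 ≡ −1, so 7 is not a witness.
Base 23125: x_0 = 23125^18599 mod 37199 = 37198. x_0 = 37198 ≡ −1, so 23125 is not a witness.
Base 31118: x_0 = 31118^18599 mod 37199 = 37198. x_0 = 37198 ≡ −1, so 31118 is not a witness.
No listed base is a witness for 37199.

none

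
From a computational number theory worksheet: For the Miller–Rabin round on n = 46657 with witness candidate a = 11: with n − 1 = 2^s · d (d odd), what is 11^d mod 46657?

42882

n − 1 = 46656 = 2^6 · 729, so s = 6 and d = 729.
11^729 mod 46657 = 42882.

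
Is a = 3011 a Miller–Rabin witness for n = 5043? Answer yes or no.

yes

n − 1 = 5042 = 2^1 · 2521, so s = 1 and d = 2521.
x_0 = 3011^2521 mod 5043 = 2396.
x_0 ∉ {1, 5042} and s = 1, so 3011 is a Miller–Rabin witness and 5043 is composite.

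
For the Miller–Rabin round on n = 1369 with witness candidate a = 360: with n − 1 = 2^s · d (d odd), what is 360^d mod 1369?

36

n − 1 = 1368 = 2^3 · 171, so s = 3 and d = 171.
360^171 mod 1369 = 36.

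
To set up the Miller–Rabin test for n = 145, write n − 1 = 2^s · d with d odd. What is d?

Halving: 144 → 72 → 36 → 18 → 9; 9 is odd.
So 144 = 2^4 · 9.

9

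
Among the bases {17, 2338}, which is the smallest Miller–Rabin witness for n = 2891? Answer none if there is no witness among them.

n − 1 = 2890 = 2^1 · 1445, so s = 1 and d = 1445.
Base 17: x_0 = 17^1445 mod 2891 = 1762. x_0 ∉ {1, 2890} and s = 1, so 17 is a Miller–Rabin witness and 2891 is composite.
Base 2338: x_0 = 2338^1445 mod 2891 = 1911. x_0 ∉ {1, 2890} and s = 1, so 2338 is a Miller–Rabin witness and 2891 is composite.
The smallest witness among the given bases is 17.

17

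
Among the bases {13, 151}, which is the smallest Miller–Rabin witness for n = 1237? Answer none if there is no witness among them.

none

n − 1 = 1236 = 2^2 · 309, so s = 2 and d = 309.
Base 13: x_0 = 13^309 mod 1237 = 691. x_0 is neither 1 nor 1236, so continue squaring. x_1 = 691^2 mod 1237 = 1236. x_1 ≡ −1, so 13 is not a witness.
Base 151: x_0 = 151^309 mod 1237 = 1. x_0 = 1, so 151 is not a witness.
No listed base is a witness for 1237.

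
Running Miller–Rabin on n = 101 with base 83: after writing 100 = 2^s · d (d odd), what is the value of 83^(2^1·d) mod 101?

n − 1 = 100 = 2^2 · 25, so s = 2 and d = 25.
Repeated squaring mod 101: 83^1 ≡ 83, 83^2 ≡ 21, 83^4 ≡ 37, 83^8 ≡ 56, 83^16 ≡ 5.
25 = 16 + 8 + 1, so 83^25 ≡ 5·56·83 ≡ 10 (mod 101).
x_0 = 10.
x_1 = 10^2 mod 101 = 100.

100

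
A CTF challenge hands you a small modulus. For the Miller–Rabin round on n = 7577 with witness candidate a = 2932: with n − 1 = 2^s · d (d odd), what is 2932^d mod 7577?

2474

n − 1 = 7576 = 2^3 · 947, so s = 3 and d = 947.
2932^947 mod 7577 = 2474.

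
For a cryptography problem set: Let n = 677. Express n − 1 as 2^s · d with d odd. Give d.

169

Halving: 676 → 338 → 169; 169 is odd.
So 676 = 2^2 · 169.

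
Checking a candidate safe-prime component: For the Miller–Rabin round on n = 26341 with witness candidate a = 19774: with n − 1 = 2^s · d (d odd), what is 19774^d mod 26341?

13936

n − 1 = 26340 = 2^2 · 6585, so s = 2 and d = 6585.
19774^6585 mod 26341 = 13936.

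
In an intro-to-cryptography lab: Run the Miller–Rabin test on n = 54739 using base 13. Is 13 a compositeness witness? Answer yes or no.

yes

n − 1 = 54738 = 2^1 · 27369, so s = 1 and d = 27369.
x_0 = 13^27369 mod 54739 = 47746.
x_0 ∉ {1, 54738} and s = 1, so 13 is a Miller–Rabin witness and 54739 is composite.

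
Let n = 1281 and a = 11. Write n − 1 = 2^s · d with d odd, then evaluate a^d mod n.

926

n − 1 = 1280 = 2^8 · 5, so s = 8 and d = 5.
11^5 mod 1281 = 926.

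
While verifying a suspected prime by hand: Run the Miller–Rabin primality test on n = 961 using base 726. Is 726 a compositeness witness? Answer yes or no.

no

n − 1 = 960 = 2^6 · 15, so s = 6 and d = 15.
Repeated squaring mod 961: 726^1 ≡ 726, 726^2 ≡ 448, 726^4 ≡ 816, 726^8 ≡ 844.
15 = 8 + 4 + 2 + 1, so 726^15 ≡ 844·816·448·726 ≡ 960 (mod 961).
x_0 = 726^15 mod 961 = 960.
x_0 = 960 ≡ −1, so 726 is not a witness.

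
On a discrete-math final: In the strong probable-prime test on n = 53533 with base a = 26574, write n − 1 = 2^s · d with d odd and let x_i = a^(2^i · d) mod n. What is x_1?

n − 1 = 53532 = 2^2 · 13383, so s = 2 and d = 13383.
x_0 = 26574^13383 mod 53533 = 44211.
x_1 = 44211^2 mod 53533 = 15625.

15625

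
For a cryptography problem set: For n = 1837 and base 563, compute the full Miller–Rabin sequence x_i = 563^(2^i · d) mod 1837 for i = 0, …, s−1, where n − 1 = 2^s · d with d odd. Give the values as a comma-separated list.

n − 1 = 1836 = 2^2 · 459, so s = 2 and d = 459.
x_0 = 563^459 mod 1837 = 765.
x_1 = 765^2 mod 1837 = 1059.

765, 1059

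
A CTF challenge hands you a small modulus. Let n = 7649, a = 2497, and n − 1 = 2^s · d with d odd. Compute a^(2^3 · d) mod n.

n − 1 = 7648 = 2^5 · 239, so s = 5 and d = 239.
Repeated squaring mod 7649: 2497^1 ≡ 2497, 2497^2 ≡ 1074, 2497^4 ≡ 6126, 2497^8 ≡ 1882, 2497^16 ≡ 437, 2497^32 ≡ 7393, 2497^64 ≡ 4344, 2497^128 ≡ 253.
239 = 128 + 64 + 32 + 8 + 4 + 2 + 1, so 2497^239 ≡ 253·4344·7393·1882·6126·1074·2497 ≡ 3093 (mod 7649).
x_0 = 3093.
x_1 = 3093^2 mod 7649 = 5399.
x_2 = 5399^2 mod 7649 = 6511.
x_3 = 6511^2 mod 7649 = 2363.

2363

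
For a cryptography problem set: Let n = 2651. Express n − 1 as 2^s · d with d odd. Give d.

Halving: 2650 → 1325; 1325 is odd.
So 2650 = 2^1 · 1325.

1325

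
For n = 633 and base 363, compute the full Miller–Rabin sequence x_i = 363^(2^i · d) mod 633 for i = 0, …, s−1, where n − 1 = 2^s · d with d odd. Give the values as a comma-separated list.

174, 525, 270

n − 1 = 632 = 2^3 · 79, so s = 3 and d = 79.
x_0 = 363^79 mod 633 = 174.
x_1 = 174^2 mod 633 = 525.
x_2 = 525^2 mod 633 = 270.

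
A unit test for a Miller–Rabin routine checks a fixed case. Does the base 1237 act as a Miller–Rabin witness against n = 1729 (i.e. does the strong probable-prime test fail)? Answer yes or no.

n − 1 = 1728 = 2^6 · 27, so s = 6 and d = 27.
x_0 = 1237^27 mod 1729 = 398.
x_0 is neither 1 nor 1728, so continue squaring.
x_1 = 398^2 mod 1729 = 1065.
x_2 = 1065^2 mod 1729 = 1.
x_2 = 1 but x_1 ≠ ±1, a nontrivial square root of 1 — 1237 is a witness and 1729 is composite.

yes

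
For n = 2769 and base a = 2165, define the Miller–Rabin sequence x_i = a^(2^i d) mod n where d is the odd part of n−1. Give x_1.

n − 1 = 2768 = 2^4 · 173, so s = 4 and d = 173.
Repeated squaring mod 2769: 2165^1 ≡ 2165, 2165^2 ≡ 2077, 2165^4 ≡ 2596, 2165^8 ≡ 2239, 2165^16 ≡ 1231, 2165^32 ≡ 718, 2165^64 ≡ 490, 2165^128 ≡ 1966.
173 = 128 + 32 + 8 + 4 + 1, so 2165^173 ≡ 1966·718·2239·2596·2165 ≡ 635 (mod 2769).
x_0 = 635.
x_1 = 635^2 mod 2769 = 1720.

1720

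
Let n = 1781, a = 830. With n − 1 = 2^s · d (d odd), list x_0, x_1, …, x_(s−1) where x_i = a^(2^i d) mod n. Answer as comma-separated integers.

n − 1 = 1780 = 2^2 · 445, so s = 2 and d = 445.
x_0 = 830^445 mod 1781 = 310.
x_1 = 310^2 mod 1781 = 1707.

310, 1707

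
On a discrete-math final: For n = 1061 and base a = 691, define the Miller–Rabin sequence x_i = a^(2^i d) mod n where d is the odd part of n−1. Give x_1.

1060

n − 1 = 1060 = 2^2 · 265, so s = 2 and d = 265.
x_0 = 691^265 mod 1061 = 103.
x_1 = 103^2 mod 1061 = 1060.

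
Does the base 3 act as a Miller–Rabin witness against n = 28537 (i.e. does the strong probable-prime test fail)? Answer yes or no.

n − 1 = 28536 = 2^3 · 3567, so s = 3 and d = 3567.
By repeated squaring, 3^3567 ≡ 1 (mod 28537).
x_0 = 3^3567 mod 28537 = 1.
x_0 = 1, so 3 is not a witness.

no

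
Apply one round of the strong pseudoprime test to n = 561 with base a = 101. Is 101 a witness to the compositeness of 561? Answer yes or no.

n − 1 = 560 = 2^4 · 35, so s = 4 and d = 35.
x_0 = 101^35 mod 561 = 560.
x_0 = 560 ≡ −1, so 101 is not a witness.

no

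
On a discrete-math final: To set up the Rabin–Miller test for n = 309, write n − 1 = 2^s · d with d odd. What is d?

Halving: 308 → 154 → 77; 77 is odd.
So 308 = 2^2 · 77.

77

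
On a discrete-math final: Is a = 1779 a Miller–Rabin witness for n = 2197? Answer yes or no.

no

n − 1 = 2196 = 2^2 · 549, so s = 2 and d = 549.
x_0 = 1779^549 mod 2197 = 1958.
x_0 is neither 1 nor 2196, so continue squaring.
x_1 = 1958^2 mod 2197 = 2196.
x_1 ≡ −1, so 1779 is not a witness.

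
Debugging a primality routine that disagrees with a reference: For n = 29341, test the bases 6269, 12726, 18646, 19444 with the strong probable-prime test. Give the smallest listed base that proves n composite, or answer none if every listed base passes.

12726

n − 1 = 29340 = 2^2 · 7335, so s = 2 and d = 7335.
Base 6269: x_0 = 6269^7335 mod 29341 = 1. x_0 = 1, so 6269 is not a witness.
Base 12726: x_0 = 12726^7335 mod 29341 = 23230. x_0 is neither 1 nor 29340, so continue squaring. x_1 = 23230^2 mod 29341 = 22569. Reached i = s−1 = 1 without hitting −1: 12726 is a Miller–Rabin witness and 29341 is composite.
Base 18646: x_0 = 18646^7335 mod 29341 = 1585. x_0 is neither 1 nor 29340, so continue squaring. x_1 = 1585^2 mod 29341 = 18240. Reached i = s−1 = 1 without hitting −1: 18646 is a Miller–Rabin witness and 29341 is composite.
Base 19444: x_0 = 19444^7335 mod 29341 = 24155. x_0 is neither 1 nor 29340, so continue squaring. x_1 = 24155^2 mod 29341 = 18240. Reached i = s−1 = 1 without hitting −1: 19444 is a Miller–Rabin witness and 29341 is composite.
The smallest witness among the given bases is 12726.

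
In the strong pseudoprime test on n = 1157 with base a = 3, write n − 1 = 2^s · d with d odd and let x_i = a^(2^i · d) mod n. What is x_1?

n − 1 = 1156 = 2^2 · 289, so s = 2 and d = 289.
Repeated squaring mod 1157: 3^1 ≡ 3, 3^2 ≡ 9, 3^4 ≡ 81, 3^8 ≡ 776, 3^16 ≡ 536, 3^32 ≡ 360, 3^64 ≡ 16, 3^128 ≡ 256, 3^256 ≡ 744.
289 = 256 + 32 + 1, so 3^289 ≡ 744·360·3 ≡ 562 (mod 1157).
x_0 = 562.
x_1 = 562^2 mod 1157 = 1140.

1140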